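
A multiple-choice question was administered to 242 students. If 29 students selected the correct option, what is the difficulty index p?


Item difficulty p = number correct / total examinees
p = 29 / 242
p = 0.1198

0.1198


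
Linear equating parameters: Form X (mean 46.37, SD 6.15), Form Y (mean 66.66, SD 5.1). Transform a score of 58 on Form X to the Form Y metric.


slope = SD_Y / SD_X = 5.1 / 6.15 ~ 0.8293
intercept = mean_Y - slope * mean_X = 66.66 - (5.1 / 6.15) * 46.37 ~ 28.2068
Y = slope * X + intercept. To avoid rounding drift from the rounded slope/intercept, evaluate the equivalent form Y = mean_Y + SD_Y * (X - mean_X) / SD_X at full precision:
Y = 66.66 + 5.1 * (58 - 46.37) / 6.15
Y = 66.66 + 5.1 * 11.63 / 6.15
Y = 66.66 + 59.313 / 6.15
Y = 66.66 + 9.6444
Y = 76.3044

76.3044


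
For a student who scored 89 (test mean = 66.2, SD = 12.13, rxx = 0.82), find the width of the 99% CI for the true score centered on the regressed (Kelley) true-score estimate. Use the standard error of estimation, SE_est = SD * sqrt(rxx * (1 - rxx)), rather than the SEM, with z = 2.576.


True score estimate = 0.82*89 + 0.18*66.2 = 84.896
SE_est = SD * sqrt(rxx * (1 - rxx)) = 12.13 * sqrt(0.82 * 0.18) = 12.13 * sqrt(0.1476) = 4.660194
CI = T_est +/- z * SE_est, so width = 2 * z * SE_est = 2 * 2.576 * 4.660194
Width = 24.0093

24.0093


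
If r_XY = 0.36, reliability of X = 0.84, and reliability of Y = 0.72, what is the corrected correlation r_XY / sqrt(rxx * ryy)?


r_corrected = rxy / sqrt(rxx * ryy)
= 0.36 / sqrt(0.84 * 0.72)
= 0.36 / sqrt(0.6048)
= 0.36 / 0.777689
r_corrected = 0.4629

0.4629


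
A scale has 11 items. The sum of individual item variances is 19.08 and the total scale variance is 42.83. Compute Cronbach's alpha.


alpha = (k/(k-1)) * (1 - sum(si^2)/s_total^2)
= (11/10) * (1 - 19.08/42.83)
alpha = 0.61

0.61


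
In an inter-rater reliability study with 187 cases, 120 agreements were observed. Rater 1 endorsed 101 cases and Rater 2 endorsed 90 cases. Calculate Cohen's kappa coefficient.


P_o = 120/187 = 0.641711
P_e = (101*90 + 86*97) / 34969 = 0.498499
kappa = (P_o - P_e) / (1 - P_e)
kappa = (0.641711 - 0.498499) / (1 - 0.498499)
kappa = 0.2856

0.2856


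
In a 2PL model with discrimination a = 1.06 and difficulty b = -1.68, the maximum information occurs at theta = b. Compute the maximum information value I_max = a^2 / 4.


For 2PL, max info at theta = b = -1.68
I_max = a^2 / 4 = 1.06^2 / 4
= 1.1236 / 4
I_max = 0.2809

0.2809


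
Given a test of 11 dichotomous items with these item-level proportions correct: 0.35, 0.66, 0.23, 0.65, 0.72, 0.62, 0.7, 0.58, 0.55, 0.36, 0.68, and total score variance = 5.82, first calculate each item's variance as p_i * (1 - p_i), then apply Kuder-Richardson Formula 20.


For each item, compute p_i * q_i:
  Item 1: 0.35 * 0.65 = 0.2275
  Item 2: 0.66 * 0.34 = 0.2244
  Item 3: 0.23 * 0.77 = 0.1771
  Item 4: 0.65 * 0.35 = 0.2275
  Item 5: 0.72 * 0.28 = 0.2016
  Item 6: 0.62 * 0.38 = 0.2356
  Item 7: 0.7 * 0.3 = 0.21
  Item 8: 0.58 * 0.42 = 0.2436
  Item 9: 0.55 * 0.45 = 0.2475
  Item 10: 0.36 * 0.64 = 0.2304
  Item 11: 0.68 * 0.32 = 0.2176
Sum(p_i * q_i) = 0.2275 + 0.2244 + 0.1771 + 0.2275 + 0.2016 + 0.2356 + 0.21 + 0.2436 + 0.2475 + 0.2304 + 0.2176 = 2.4428
KR-20 = (k/(k-1)) * (1 - Sum(p_i*q_i) / Var_total)
= (11/10) * (1 - 2.4428/5.82)
= 1.1 * 0.5803
KR-20 = 0.6383

0.6383


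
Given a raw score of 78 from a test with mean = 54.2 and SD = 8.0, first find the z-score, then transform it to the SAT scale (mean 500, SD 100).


z = (X - mean) / SD = (78 - 54.2) / 8.0
z = 23.8 / 8.0
z = 2.975
SAT-scale = SAT = 500 + 100z
Carry z at full precision (z = 23.8 / 8.0) into the conversion:
SAT-scale = 500 + 100 * (23.8 / 8.0) = 500 + 2380 / 8.0
SAT-scale = 500 + 297.5
SAT-scale = 797.5

797.5


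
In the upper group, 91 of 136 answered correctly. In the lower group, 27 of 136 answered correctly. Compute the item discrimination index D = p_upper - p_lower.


p_upper = 91/136 = 0.6691
p_lower = 27/136 = 0.1985
D = 0.6691 - 0.1985 = 0.4706

0.4706


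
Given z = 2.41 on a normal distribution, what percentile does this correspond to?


CDF(z) = 0.5 * (1 + erf(z/sqrt(2)))
erf(1.7041) = 0.984
CDF = 0.992
Percentile rank = 0.992 * 100 = 99.2

99.2


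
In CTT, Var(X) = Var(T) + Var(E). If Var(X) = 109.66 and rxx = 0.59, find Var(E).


var_true = rxx * var_obs = 0.59 * 109.66 = 64.6994
var_error = var_obs - var_true
var_error = 109.66 - 64.6994
var_error = 44.9606

44.9606


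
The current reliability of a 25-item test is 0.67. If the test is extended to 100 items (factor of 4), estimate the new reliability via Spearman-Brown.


r_new = (n * rxx) / (1 + (n-1) * rxx)
r_new = (4 * 0.67) / (1 + 3 * 0.67)
r_new = 2.68 / 3.01
r_new = 0.8904

0.8904


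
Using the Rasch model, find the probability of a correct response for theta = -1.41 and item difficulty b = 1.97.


theta - b = -1.41 - 1.97 = -3.38
exp(-(theta - b)) = exp(3.38) = 29.3708
P = 1 / (1 + 29.3708)
P = 0.0329

0.0329


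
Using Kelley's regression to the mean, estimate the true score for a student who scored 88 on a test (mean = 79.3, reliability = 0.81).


T_est = rxx * X + (1 - rxx) * mean
T_est = 0.81 * 88 + 0.19 * 79.3
T_est = 71.28 + 15.067
T_est = 86.347

86.347


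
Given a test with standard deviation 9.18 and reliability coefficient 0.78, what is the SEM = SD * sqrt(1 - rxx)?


SEM = SD * sqrt(1 - rxx)
SEM = 9.18 * sqrt(1 - 0.78)
SEM = 9.18 * sqrt(0.22) = 9.18 * 0.469042
SEM = 4.3058

4.3058


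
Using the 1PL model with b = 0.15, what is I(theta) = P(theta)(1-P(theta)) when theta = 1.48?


P = 1/(1+exp(-(1.48-0.15))) = 0.7908
I = P*(1-P) = 0.7908 * 0.2092
I = 0.1654

0.1654


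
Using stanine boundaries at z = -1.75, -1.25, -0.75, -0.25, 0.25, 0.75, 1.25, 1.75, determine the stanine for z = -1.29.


Stanine boundaries: [-1.75, -1.25, -0.75, -0.25, 0.25, 0.75, 1.25, 1.75]
z = -1.29
Check each boundary:
  z >= -1.75 -> could be stanine 2
  z < -1.25
  z < -0.75
  z < -0.25
  z < 0.25
  z < 0.75
  z < 1.25
  z < 1.75
Highest qualifying boundary gives stanine = 2

2


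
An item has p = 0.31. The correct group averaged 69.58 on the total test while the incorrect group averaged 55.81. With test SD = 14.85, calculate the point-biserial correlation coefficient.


q = 1 - p = 0.69
rpb = ((M1 - M0) / SD) * sqrt(p * q)
rpb = ((69.58 - 55.81) / 14.85) * sqrt(0.31 * 0.69)
rpb = 0.4289

0.4289


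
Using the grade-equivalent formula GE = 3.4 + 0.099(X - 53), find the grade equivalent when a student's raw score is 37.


raw - median = 37 - 53 = -16
slope * diff = 0.099 * -16 = -1.584
GE = 3.4 + -1.584
GE = 1.816

1.816


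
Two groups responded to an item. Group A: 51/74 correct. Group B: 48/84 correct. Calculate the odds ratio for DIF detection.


Odds_A = 51/23 = 2.2174
Odds_B = 48/36 = 1.3333
OR = Odds_A / Odds_B = 2.2174 / 1.3333
Exactly, OR = (51 * 36) / (23 * 48) = 1836 / 1104
OR = 1.663

1.663


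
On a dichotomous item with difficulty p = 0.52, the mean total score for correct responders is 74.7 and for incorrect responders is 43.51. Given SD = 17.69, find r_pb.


q = 1 - p = 0.48
rpb = ((M1 - M0) / SD) * sqrt(p * q)
rpb = ((74.7 - 43.51) / 17.69) * sqrt(0.52 * 0.48)
rpb = 0.8809

0.8809


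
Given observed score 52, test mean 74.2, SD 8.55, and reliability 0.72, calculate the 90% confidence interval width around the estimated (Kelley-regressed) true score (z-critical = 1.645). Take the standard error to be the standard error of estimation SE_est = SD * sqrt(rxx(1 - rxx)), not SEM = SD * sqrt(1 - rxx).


True score estimate = 0.72*52 + 0.28*74.2 = 58.216
SE_est = SD * sqrt(rxx * (1 - rxx)) = 8.55 * sqrt(0.72 * 0.28) = 8.55 * sqrt(0.2016) = 3.83894
CI = T_est +/- z * SE_est, so width = 2 * z * SE_est = 2 * 1.645 * 3.83894
Width = 12.6301

12.6301


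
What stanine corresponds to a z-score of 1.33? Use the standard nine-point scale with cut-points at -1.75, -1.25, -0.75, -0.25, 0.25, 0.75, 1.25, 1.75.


Stanine boundaries: [-1.75, -1.25, -0.75, -0.25, 0.25, 0.75, 1.25, 1.75]
z = 1.33
Check each boundary:
  z >= -1.75 -> could be stanine 2
  z >= -1.25 -> could be stanine 3
  z >= -0.75 -> could be stanine 4
  z >= -0.25 -> could be stanine 5
  z >= 0.25 -> could be stanine 6
  z >= 0.75 -> could be stanine 7
  z >= 1.25 -> could be stanine 8
  z < 1.75
Highest qualifying boundary gives stanine = 8

8


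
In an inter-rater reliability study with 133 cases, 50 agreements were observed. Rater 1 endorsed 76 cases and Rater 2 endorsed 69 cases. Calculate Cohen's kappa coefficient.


P_o = 50/133 = 0.37594
P_e = (76*69 + 57*64) / 17689 = 0.502685
kappa = (P_o - P_e) / (1 - P_e)
kappa = (0.37594 - 0.502685) / (1 - 0.502685)
kappa = -0.2549

-0.2549


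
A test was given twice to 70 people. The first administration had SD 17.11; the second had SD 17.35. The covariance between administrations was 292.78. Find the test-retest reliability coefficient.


r = cov(X,Y) / (SD_X * SD_Y)
r = 292.78 / (17.11 * 17.35)
r = 292.78 / 296.8585
r = 0.9863

0.9863


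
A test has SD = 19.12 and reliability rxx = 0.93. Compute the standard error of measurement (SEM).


SEM = SD * sqrt(1 - rxx)
SEM = 19.12 * sqrt(1 - 0.93)
SEM = 19.12 * sqrt(0.07) = 19.12 * 0.264575
SEM = 5.0587

5.0587


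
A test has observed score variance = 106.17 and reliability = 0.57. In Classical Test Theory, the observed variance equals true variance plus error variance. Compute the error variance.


var_true = rxx * var_obs = 0.57 * 106.17 = 60.5169
var_error = var_obs - var_true
var_error = 106.17 - 60.5169
var_error = 45.6531

45.6531


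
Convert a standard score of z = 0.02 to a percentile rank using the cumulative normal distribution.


CDF(z) = 0.5 * (1 + erf(z/sqrt(2)))
erf(0.0141) = 0.016
CDF = 0.508
Percentile rank = 0.508 * 100 = 50.8

50.8


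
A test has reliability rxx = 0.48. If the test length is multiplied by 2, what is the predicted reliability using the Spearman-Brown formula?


r_new = (n * rxx) / (1 + (n-1) * rxx)
r_new = (2 * 0.48) / (1 + 1 * 0.48)
r_new = 0.96 / 1.48
r_new = 0.6486

0.6486


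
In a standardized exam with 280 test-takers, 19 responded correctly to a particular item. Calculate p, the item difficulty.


Item difficulty p = number correct / total examinees
p = 19 / 280
p = 0.0679

0.0679


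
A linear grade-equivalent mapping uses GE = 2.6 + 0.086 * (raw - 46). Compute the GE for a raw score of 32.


raw - median = 32 - 46 = -14
slope * diff = 0.086 * -14 = -1.204
GE = 2.6 + -1.204
GE = 1.396

1.396


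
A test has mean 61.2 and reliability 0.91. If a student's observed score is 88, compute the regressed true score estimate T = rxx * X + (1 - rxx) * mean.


T_est = rxx * X + (1 - rxx) * mean
T_est = 0.91 * 88 + 0.09 * 61.2
T_est = 80.08 + 5.508
T_est = 85.588

85.588


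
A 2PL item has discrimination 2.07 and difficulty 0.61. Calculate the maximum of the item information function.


For 2PL, max info at theta = b = 0.61
I_max = a^2 / 4 = 2.07^2 / 4
= 4.2849 / 4
I_max = 1.0712

1.0712


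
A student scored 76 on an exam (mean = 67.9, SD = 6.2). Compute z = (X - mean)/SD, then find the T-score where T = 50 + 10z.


z = (X - mean) / SD = (76 - 67.9) / 6.2
z = 8.1 / 6.2
z = 1.3065
T-score = T = 50 + 10z
Carry z at full precision (z = 8.1 / 6.2) into the conversion:
T-score = 50 + 10 * (8.1 / 6.2) = 50 + 81 / 6.2
T-score = 50 + 13.0645
T-score = 63.0645

63.0645


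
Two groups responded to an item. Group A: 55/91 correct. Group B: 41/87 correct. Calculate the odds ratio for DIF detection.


Odds_A = 55/36 = 1.5278
Odds_B = 41/46 = 0.8913
OR = Odds_A / Odds_B = 1.5278 / 0.8913
Exactly, OR = (55 * 46) / (36 * 41) = 2530 / 1476
OR = 1.7141

1.7141


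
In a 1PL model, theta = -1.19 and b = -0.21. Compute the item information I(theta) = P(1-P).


P = 1/(1+exp(-(-1.19--0.21))) = 0.2729
I = P*(1-P) = 0.2729 * 0.7271
I = 0.1984

0.1984


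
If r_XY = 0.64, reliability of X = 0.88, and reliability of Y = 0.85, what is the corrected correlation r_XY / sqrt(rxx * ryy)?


r_corrected = rxy / sqrt(rxx * ryy)
= 0.64 / sqrt(0.88 * 0.85)
= 0.64 / sqrt(0.748)
= 0.64 / 0.86487
r_corrected = 0.74

0.74


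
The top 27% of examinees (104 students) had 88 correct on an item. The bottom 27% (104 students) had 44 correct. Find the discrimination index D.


p_upper = 88/104 = 0.8462
p_lower = 44/104 = 0.4231
D = 0.8462 - 0.4231 = 0.4231

0.4231


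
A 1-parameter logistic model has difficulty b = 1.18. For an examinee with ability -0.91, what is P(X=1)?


theta - b = -0.91 - 1.18 = -2.09
exp(-(theta - b)) = exp(2.09) = 8.0849
P = 1 / (1 + 8.0849)
P = 0.1101

0.1101


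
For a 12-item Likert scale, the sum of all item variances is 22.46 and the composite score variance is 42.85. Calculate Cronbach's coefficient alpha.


alpha = (k/(k-1)) * (1 - sum(si^2)/s_total^2)
= (12/11) * (1 - 22.46/42.85)
alpha = 0.5191

0.5191


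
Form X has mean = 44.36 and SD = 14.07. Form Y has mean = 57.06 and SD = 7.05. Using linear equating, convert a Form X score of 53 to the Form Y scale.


slope = SD_Y / SD_X = 7.05 / 14.07 ~ 0.5011
intercept = mean_Y - slope * mean_X = 57.06 - (7.05 / 14.07) * 44.36 ~ 34.8327
Y = slope * X + intercept. To avoid rounding drift from the rounded slope/intercept, evaluate the equivalent form Y = mean_Y + SD_Y * (X - mean_X) / SD_X at full precision:
Y = 57.06 + 7.05 * (53 - 44.36) / 14.07
Y = 57.06 + 7.05 * 8.64 / 14.07
Y = 57.06 + 60.912 / 14.07
Y = 57.06 + 4.3292
Y = 61.3892

61.3892


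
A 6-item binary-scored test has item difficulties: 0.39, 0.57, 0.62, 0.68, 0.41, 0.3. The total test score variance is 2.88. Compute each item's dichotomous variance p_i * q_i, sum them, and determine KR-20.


For each item, compute p_i * q_i:
  Item 1: 0.39 * 0.61 = 0.2379
  Item 2: 0.57 * 0.43 = 0.2451
  Item 3: 0.62 * 0.38 = 0.2356
  Item 4: 0.68 * 0.32 = 0.2176
  Item 5: 0.41 * 0.59 = 0.2419
  Item 6: 0.3 * 0.7 = 0.21
Sum(p_i * q_i) = 0.2379 + 0.2451 + 0.2356 + 0.2176 + 0.2419 + 0.21 = 1.3881
KR-20 = (k/(k-1)) * (1 - Sum(p_i*q_i) / Var_total)
= (6/5) * (1 - 1.3881/2.88)
= 1.2 * 0.518
KR-20 = 0.6216

0.6216


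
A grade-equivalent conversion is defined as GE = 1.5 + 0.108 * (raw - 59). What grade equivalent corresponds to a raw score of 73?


raw - median = 73 - 59 = 14
slope * diff = 0.108 * 14 = 1.512
GE = 1.5 + 1.512
GE = 3.012

3.012


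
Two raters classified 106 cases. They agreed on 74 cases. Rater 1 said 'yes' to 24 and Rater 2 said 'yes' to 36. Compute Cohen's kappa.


P_o = 74/106 = 0.698113
P_e = (24*36 + 82*70) / 11236 = 0.587754
kappa = (P_o - P_e) / (1 - P_e)
kappa = (0.698113 - 0.587754) / (1 - 0.587754)
kappa = 0.2677

0.2677


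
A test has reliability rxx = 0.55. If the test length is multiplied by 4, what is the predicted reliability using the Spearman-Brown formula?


r_new = (n * rxx) / (1 + (n-1) * rxx)
r_new = (4 * 0.55) / (1 + 3 * 0.55)
r_new = 2.2 / 2.65
r_new = 0.8302

0.8302


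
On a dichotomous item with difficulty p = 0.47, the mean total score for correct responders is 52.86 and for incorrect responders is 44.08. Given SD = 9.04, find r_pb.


q = 1 - p = 0.53
rpb = ((M1 - M0) / SD) * sqrt(p * q)
rpb = ((52.86 - 44.08) / 9.04) * sqrt(0.47 * 0.53)
rpb = 0.4847

0.4847


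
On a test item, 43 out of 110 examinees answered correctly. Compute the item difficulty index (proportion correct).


Item difficulty p = number correct / total examinees
p = 43 / 110
p = 0.3909

0.3909


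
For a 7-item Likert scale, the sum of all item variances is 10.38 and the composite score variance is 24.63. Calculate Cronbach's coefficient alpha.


alpha = (k/(k-1)) * (1 - sum(si^2)/s_total^2)
= (7/6) * (1 - 10.38/24.63)
alpha = 0.675

0.675


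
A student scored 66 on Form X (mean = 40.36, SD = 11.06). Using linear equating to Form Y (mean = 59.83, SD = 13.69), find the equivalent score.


slope = SD_Y / SD_X = 13.69 / 11.06 ~ 1.2378
intercept = mean_Y - slope * mean_X = 59.83 - (13.69 / 11.06) * 40.36 ~ 9.8726
Y = slope * X + intercept. To avoid rounding drift from the rounded slope/intercept, evaluate the equivalent form Y = mean_Y + SD_Y * (X - mean_X) / SD_X at full precision:
Y = 59.83 + 13.69 * (66 - 40.36) / 11.06
Y = 59.83 + 13.69 * 25.64 / 11.06
Y = 59.83 + 351.0116 / 11.06
Y = 59.83 + 31.737
Y = 91.567

91.567


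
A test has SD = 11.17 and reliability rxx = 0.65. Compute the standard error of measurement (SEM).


SEM = SD * sqrt(1 - rxx)
SEM = 11.17 * sqrt(1 - 0.65)
SEM = 11.17 * sqrt(0.35) = 11.17 * 0.591608
SEM = 6.6083

6.6083


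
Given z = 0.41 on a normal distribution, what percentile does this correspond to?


CDF(z) = 0.5 * (1 + erf(z/sqrt(2)))
erf(0.2899) = 0.3182
CDF = 0.6591
Percentile rank = 0.6591 * 100 = 65.91

65.91


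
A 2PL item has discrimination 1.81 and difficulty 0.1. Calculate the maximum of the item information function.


For 2PL, max info at theta = b = 0.1
I_max = a^2 / 4 = 1.81^2 / 4
= 3.2761 / 4
I_max = 0.819

0.819


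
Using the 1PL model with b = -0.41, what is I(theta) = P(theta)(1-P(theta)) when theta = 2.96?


P = 1/(1+exp(-(2.96--0.41))) = 0.9668
I = P*(1-P) = 0.9668 * 0.0332
I = 0.0321

0.0321


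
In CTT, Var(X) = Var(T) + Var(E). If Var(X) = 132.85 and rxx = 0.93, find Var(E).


var_true = rxx * var_obs = 0.93 * 132.85 = 123.5505
var_error = var_obs - var_true
var_error = 132.85 - 123.5505
var_error = 9.2995

9.2995


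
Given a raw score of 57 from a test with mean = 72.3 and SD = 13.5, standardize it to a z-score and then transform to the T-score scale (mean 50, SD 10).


z = (X - mean) / SD = (57 - 72.3) / 13.5
z = -15.3 / 13.5
z = -1.1333
T-score = T = 50 + 10z
Carry z at full precision (z = -15.3 / 13.5) into the conversion:
T-score = 50 + 10 * (-15.3 / 13.5) = 50 + -153 / 13.5
T-score = 50 + -11.3333
T-score = 38.6667

38.6667


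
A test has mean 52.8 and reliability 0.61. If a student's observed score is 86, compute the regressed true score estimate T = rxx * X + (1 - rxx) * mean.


T_est = rxx * X + (1 - rxx) * mean
T_est = 0.61 * 86 + 0.39 * 52.8
T_est = 52.46 + 20.592
T_est = 73.052

73.052


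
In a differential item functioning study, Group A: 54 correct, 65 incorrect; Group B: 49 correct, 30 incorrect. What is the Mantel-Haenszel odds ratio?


Odds_A = 54/65 = 0.8308
Odds_B = 49/30 = 1.6333
OR = Odds_A / Odds_B = 0.8308 / 1.6333
Exactly, OR = (54 * 30) / (65 * 49) = 1620 / 3185
OR = 0.5086

0.5086


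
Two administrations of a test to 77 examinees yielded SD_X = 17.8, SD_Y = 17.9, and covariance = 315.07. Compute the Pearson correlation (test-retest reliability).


r = cov(X,Y) / (SD_X * SD_Y)
r = 315.07 / (17.8 * 17.9)
r = 315.07 / 318.62
r = 0.9889

0.9889


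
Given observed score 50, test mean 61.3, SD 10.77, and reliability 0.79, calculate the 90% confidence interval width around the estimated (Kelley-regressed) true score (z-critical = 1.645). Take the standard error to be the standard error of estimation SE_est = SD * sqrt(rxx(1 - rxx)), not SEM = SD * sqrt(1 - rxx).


True score estimate = 0.79*50 + 0.21*61.3 = 52.373
SE_est = SD * sqrt(rxx * (1 - rxx)) = 10.77 * sqrt(0.79 * 0.21) = 10.77 * sqrt(0.1659) = 4.38671
CI = T_est +/- z * SE_est, so width = 2 * z * SE_est = 2 * 1.645 * 4.38671
Width = 14.4323

14.4323


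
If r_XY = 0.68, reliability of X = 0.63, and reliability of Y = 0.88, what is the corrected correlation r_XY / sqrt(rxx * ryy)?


r_corrected = rxy / sqrt(rxx * ryy)
= 0.68 / sqrt(0.63 * 0.88)
= 0.68 / sqrt(0.5544)
= 0.68 / 0.74458
r_corrected = 0.9133

0.9133


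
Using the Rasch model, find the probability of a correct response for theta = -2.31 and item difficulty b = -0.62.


theta - b = -2.31 - -0.62 = -1.69
exp(-(theta - b)) = exp(1.69) = 5.4195
P = 1 / (1 + 5.4195)
P = 0.1558

0.1558


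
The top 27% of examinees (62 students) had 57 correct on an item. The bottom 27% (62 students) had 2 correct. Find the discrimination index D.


p_upper = 57/62 = 0.9194
p_lower = 2/62 = 0.0323
D = 0.9194 - 0.0323 = 0.8871

0.8871


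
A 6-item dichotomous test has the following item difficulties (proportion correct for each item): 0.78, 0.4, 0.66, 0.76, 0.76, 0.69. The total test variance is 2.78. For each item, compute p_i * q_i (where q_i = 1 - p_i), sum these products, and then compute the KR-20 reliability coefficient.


For each item, compute p_i * q_i:
  Item 1: 0.78 * 0.22 = 0.1716
  Item 2: 0.4 * 0.6 = 0.24
  Item 3: 0.66 * 0.34 = 0.2244
  Item 4: 0.76 * 0.24 = 0.1824
  Item 5: 0.76 * 0.24 = 0.1824
  Item 6: 0.69 * 0.31 = 0.2139
Sum(p_i * q_i) = 0.1716 + 0.24 + 0.2244 + 0.1824 + 0.1824 + 0.2139 = 1.2147
KR-20 = (k/(k-1)) * (1 - Sum(p_i*q_i) / Var_total)
= (6/5) * (1 - 1.2147/2.78)
= 1.2 * 0.5631
KR-20 = 0.6757

0.6757


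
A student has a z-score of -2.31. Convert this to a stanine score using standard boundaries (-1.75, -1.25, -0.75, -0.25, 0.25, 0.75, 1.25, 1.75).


Stanine boundaries: [-1.75, -1.25, -0.75, -0.25, 0.25, 0.75, 1.25, 1.75]
z = -2.31
Check each boundary:
  z < -1.75
  z < -1.25
  z < -0.75
  z < -0.25
  z < 0.25
  z < 0.75
  z < 1.25
  z < 1.75
Highest qualifying boundary gives stanine = 1

1


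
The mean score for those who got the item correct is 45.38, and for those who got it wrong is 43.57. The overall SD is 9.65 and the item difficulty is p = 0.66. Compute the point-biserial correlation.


q = 1 - p = 0.34
rpb = ((M1 - M0) / SD) * sqrt(p * q)
rpb = ((45.38 - 43.57) / 9.65) * sqrt(0.66 * 0.34)
rpb = 0.0889

0.0889


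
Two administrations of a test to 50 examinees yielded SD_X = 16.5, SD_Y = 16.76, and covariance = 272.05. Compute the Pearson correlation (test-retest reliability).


r = cov(X,Y) / (SD_X * SD_Y)
r = 272.05 / (16.5 * 16.76)
r = 272.05 / 276.54
r = 0.9838

0.9838


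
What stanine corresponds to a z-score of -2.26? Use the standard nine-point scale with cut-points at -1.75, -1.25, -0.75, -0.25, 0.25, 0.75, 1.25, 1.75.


Stanine boundaries: [-1.75, -1.25, -0.75, -0.25, 0.25, 0.75, 1.25, 1.75]
z = -2.26
Check each boundary:
  z < -1.75
  z < -1.25
  z < -0.75
  z < -0.25
  z < 0.25
  z < 0.75
  z < 1.25
  z < 1.75
Highest qualifying boundary gives stanine = 1

1


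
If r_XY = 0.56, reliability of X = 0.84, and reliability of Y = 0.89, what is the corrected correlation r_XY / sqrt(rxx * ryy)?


r_corrected = rxy / sqrt(rxx * ryy)
= 0.56 / sqrt(0.84 * 0.89)
= 0.56 / sqrt(0.7476)
= 0.56 / 0.864639
r_corrected = 0.6477

0.6477


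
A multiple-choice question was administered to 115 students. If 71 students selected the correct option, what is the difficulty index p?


Item difficulty p = number correct / total examinees
p = 71 / 115
p = 0.6174

0.6174


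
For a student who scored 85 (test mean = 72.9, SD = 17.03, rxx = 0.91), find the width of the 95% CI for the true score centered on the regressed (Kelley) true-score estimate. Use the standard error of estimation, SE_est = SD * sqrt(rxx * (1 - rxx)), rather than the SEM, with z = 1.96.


True score estimate = 0.91*85 + 0.09*72.9 = 83.911
SE_est = SD * sqrt(rxx * (1 - rxx)) = 17.03 * sqrt(0.91 * 0.09) = 17.03 * sqrt(0.0819) = 4.873675
CI = T_est +/- z * SE_est, so width = 2 * z * SE_est = 2 * 1.96 * 4.873675
Width = 19.1048

19.1048


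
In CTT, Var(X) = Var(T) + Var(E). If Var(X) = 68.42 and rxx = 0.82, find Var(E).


var_true = rxx * var_obs = 0.82 * 68.42 = 56.1044
var_error = var_obs - var_true
var_error = 68.42 - 56.1044
var_error = 12.3156

12.3156


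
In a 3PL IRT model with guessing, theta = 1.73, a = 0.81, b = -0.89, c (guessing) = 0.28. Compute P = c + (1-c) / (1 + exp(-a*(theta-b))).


logit = 0.81*(1.73 - -0.89) = 2.1222
P* = 1/(1 + exp(-2.1222)) = 0.893
P = 0.28 + (1 - 0.28) * 0.893
P = 0.923

0.923


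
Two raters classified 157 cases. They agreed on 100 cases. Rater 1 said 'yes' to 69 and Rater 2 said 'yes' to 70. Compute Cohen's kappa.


P_o = 100/157 = 0.636943
P_e = (69*70 + 88*87) / 24649 = 0.506552
kappa = (P_o - P_e) / (1 - P_e)
kappa = (0.636943 - 0.506552) / (1 - 0.506552)
kappa = 0.2642

0.2642


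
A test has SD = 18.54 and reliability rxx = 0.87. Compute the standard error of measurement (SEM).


SEM = SD * sqrt(1 - rxx)
SEM = 18.54 * sqrt(1 - 0.87)
SEM = 18.54 * sqrt(0.13) = 18.54 * 0.360555
SEM = 6.6847

6.6847


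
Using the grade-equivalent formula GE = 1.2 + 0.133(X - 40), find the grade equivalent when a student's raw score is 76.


raw - median = 76 - 40 = 36
slope * diff = 0.133 * 36 = 4.788
GE = 1.2 + 4.788
GE = 5.988

5.988


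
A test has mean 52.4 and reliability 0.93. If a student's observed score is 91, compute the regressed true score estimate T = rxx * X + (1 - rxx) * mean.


T_est = rxx * X + (1 - rxx) * mean
T_est = 0.93 * 91 + 0.07 * 52.4
T_est = 84.63 + 3.668
T_est = 88.298

88.298


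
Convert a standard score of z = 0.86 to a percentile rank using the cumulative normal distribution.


CDF(z) = 0.5 * (1 + erf(z/sqrt(2)))
erf(0.6081) = 0.6102
CDF = 0.8051
Percentile rank = 0.8051 * 100 = 80.51

80.51


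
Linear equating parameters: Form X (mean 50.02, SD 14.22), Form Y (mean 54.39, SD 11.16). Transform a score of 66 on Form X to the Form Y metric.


slope = SD_Y / SD_X = 11.16 / 14.22 ~ 0.7848
intercept = mean_Y - slope * mean_X = 54.39 - (11.16 / 14.22) * 50.02 ~ 15.1338
Y = slope * X + intercept. To avoid rounding drift from the rounded slope/intercept, evaluate the equivalent form Y = mean_Y + SD_Y * (X - mean_X) / SD_X at full precision:
Y = 54.39 + 11.16 * (66 - 50.02) / 14.22
Y = 54.39 + 11.16 * 15.98 / 14.22
Y = 54.39 + 178.3368 / 14.22
Y = 54.39 + 12.5413
Y = 66.9313

66.9313


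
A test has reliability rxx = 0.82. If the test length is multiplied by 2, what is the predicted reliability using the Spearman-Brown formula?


r_new = (n * rxx) / (1 + (n-1) * rxx)
r_new = (2 * 0.82) / (1 + 1 * 0.82)
r_new = 1.64 / 1.82
r_new = 0.9011

0.9011


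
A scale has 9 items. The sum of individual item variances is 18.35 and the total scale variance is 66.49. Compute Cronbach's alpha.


alpha = (k/(k-1)) * (1 - sum(si^2)/s_total^2)
= (9/8) * (1 - 18.35/66.49)
alpha = 0.8145

0.8145


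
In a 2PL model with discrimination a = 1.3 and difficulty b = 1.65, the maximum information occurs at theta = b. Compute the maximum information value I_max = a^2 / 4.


For 2PL, max info at theta = b = 1.65
I_max = a^2 / 4 = 1.3^2 / 4
= 1.69 / 4
I_max = 0.4225

0.4225


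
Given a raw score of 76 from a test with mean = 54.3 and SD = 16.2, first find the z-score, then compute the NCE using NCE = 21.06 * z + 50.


z = (X - mean) / SD = (76 - 54.3) / 16.2
z = 21.7 / 16.2
z = 1.3395
NCE = NCE = 21.06z + 50
Carry z at full precision (z = 21.7 / 16.2) into the conversion:
NCE = 21.06 * (21.7 / 16.2) + 50 = 457.002 / 16.2 + 50
NCE = 28.21 + 50
NCE = 78.21

78.21


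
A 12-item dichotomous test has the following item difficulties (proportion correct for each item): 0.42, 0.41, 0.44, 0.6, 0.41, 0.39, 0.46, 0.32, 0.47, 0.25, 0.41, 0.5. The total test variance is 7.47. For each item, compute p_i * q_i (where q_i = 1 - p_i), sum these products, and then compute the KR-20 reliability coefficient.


For each item, compute p_i * q_i:
  Item 1: 0.42 * 0.58 = 0.2436
  Item 2: 0.41 * 0.59 = 0.2419
  Item 3: 0.44 * 0.56 = 0.2464
  Item 4: 0.6 * 0.4 = 0.24
  Item 5: 0.41 * 0.59 = 0.2419
  Item 6: 0.39 * 0.61 = 0.2379
  Item 7: 0.46 * 0.54 = 0.2484
  Item 8: 0.32 * 0.68 = 0.2176
  Item 9: 0.47 * 0.53 = 0.2491
  Item 10: 0.25 * 0.75 = 0.1875
  Item 11: 0.41 * 0.59 = 0.2419
  Item 12: 0.5 * 0.5 = 0.25
Sum(p_i * q_i) = 0.2436 + 0.2419 + 0.2464 + 0.24 + 0.2419 + 0.2379 + 0.2484 + 0.2176 + 0.2491 + 0.1875 + 0.2419 + 0.25 = 2.8462
KR-20 = (k/(k-1)) * (1 - Sum(p_i*q_i) / Var_total)
= (12/11) * (1 - 2.8462/7.47)
= 1.0909 * 0.619
KR-20 = 0.6753

0.6753


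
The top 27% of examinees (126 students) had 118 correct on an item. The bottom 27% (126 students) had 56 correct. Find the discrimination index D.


p_upper = 118/126 = 0.9365
p_lower = 56/126 = 0.4444
D = 0.9365 - 0.4444 = 0.4921

0.4921


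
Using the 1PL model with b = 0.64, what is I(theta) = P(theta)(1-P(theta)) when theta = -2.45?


P = 1/(1+exp(-(-2.45-0.64))) = 0.0435
I = P*(1-P) = 0.0435 * 0.9565
I = 0.0416

0.0416


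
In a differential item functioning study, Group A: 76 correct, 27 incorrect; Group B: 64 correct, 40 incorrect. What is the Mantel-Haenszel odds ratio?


Odds_A = 76/27 = 2.8148
Odds_B = 64/40 = 1.6
OR = Odds_A / Odds_B = 2.8148 / 1.6
Exactly, OR = (76 * 40) / (27 * 64) = 3040 / 1728
OR = 1.7593

1.7593


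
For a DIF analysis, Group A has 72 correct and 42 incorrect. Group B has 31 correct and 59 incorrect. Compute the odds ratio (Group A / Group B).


Odds_A = 72/42 = 1.7143
Odds_B = 31/59 = 0.5254
OR = Odds_A / Odds_B = 1.7143 / 0.5254
Exactly, OR = (72 * 59) / (42 * 31) = 4248 / 1302
OR = 3.2627

3.2627


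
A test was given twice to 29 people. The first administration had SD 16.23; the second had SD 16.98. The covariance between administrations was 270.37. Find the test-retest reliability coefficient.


r = cov(X,Y) / (SD_X * SD_Y)
r = 270.37 / (16.23 * 16.98)
r = 270.37 / 275.5854
r = 0.9811

0.9811


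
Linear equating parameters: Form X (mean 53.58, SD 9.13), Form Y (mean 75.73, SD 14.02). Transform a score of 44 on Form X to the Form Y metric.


slope = SD_Y / SD_X = 14.02 / 9.13 ~ 1.5356
intercept = mean_Y - slope * mean_X = 75.73 - (14.02 / 9.13) * 53.58 ~ -6.5473
Y = slope * X + intercept. To avoid rounding drift from the rounded slope/intercept, evaluate the equivalent form Y = mean_Y + SD_Y * (X - mean_X) / SD_X at full precision:
Y = 75.73 + 14.02 * (44 - 53.58) / 9.13
Y = 75.73 - 14.02 * 9.58 / 9.13
Y = 75.73 - 134.3116 / 9.13
Y = 75.73 - 14.711
Y = 61.019

61.019


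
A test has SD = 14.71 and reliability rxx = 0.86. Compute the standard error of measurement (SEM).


SEM = SD * sqrt(1 - rxx)
SEM = 14.71 * sqrt(1 - 0.86)
SEM = 14.71 * sqrt(0.14) = 14.71 * 0.374166
SEM = 5.504

5.504


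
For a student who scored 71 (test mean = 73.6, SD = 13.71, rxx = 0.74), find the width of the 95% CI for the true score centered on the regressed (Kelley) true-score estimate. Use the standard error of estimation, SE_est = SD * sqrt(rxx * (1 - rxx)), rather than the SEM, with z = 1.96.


True score estimate = 0.74*71 + 0.26*73.6 = 71.676
SE_est = SD * sqrt(rxx * (1 - rxx)) = 13.71 * sqrt(0.74 * 0.26) = 13.71 * sqrt(0.1924) = 6.013675
CI = T_est +/- z * SE_est, so width = 2 * z * SE_est = 2 * 1.96 * 6.013675
Width = 23.5736

23.5736


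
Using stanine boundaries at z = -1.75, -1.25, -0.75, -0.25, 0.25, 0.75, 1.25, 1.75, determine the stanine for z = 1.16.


Stanine boundaries: [-1.75, -1.25, -0.75, -0.25, 0.25, 0.75, 1.25, 1.75]
z = 1.16
Check each boundary:
  z >= -1.75 -> could be stanine 2
  z >= -1.25 -> could be stanine 3
  z >= -0.75 -> could be stanine 4
  z >= -0.25 -> could be stanine 5
  z >= 0.25 -> could be stanine 6
  z >= 0.75 -> could be stanine 7
  z < 1.25
  z < 1.75
Highest qualifying boundary gives stanine = 7

7


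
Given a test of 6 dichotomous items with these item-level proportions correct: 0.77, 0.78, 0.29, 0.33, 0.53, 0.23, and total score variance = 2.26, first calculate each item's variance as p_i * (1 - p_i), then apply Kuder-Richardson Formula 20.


For each item, compute p_i * q_i:
  Item 1: 0.77 * 0.23 = 0.1771
  Item 2: 0.78 * 0.22 = 0.1716
  Item 3: 0.29 * 0.71 = 0.2059
  Item 4: 0.33 * 0.67 = 0.2211
  Item 5: 0.53 * 0.47 = 0.2491
  Item 6: 0.23 * 0.77 = 0.1771
Sum(p_i * q_i) = 0.1771 + 0.1716 + 0.2059 + 0.2211 + 0.2491 + 0.1771 = 1.2019
KR-20 = (k/(k-1)) * (1 - Sum(p_i*q_i) / Var_total)
= (6/5) * (1 - 1.2019/2.26)
= 1.2 * 0.4682
KR-20 = 0.5618

0.5618


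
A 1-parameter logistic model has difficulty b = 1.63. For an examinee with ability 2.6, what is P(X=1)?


theta - b = 2.6 - 1.63 = 0.97
exp(-(theta - b)) = exp(-0.97) = 0.3791
P = 1 / (1 + 0.3791)
P = 0.7251

0.7251


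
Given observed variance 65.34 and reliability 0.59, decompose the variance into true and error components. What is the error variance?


var_true = rxx * var_obs = 0.59 * 65.34 = 38.5506
var_error = var_obs - var_true
var_error = 65.34 - 38.5506
var_error = 26.7894

26.7894


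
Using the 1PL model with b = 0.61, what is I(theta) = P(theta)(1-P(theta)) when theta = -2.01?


P = 1/(1+exp(-(-2.01-0.61))) = 0.0679
I = P*(1-P) = 0.0679 * 0.9321
I = 0.0633

0.0633


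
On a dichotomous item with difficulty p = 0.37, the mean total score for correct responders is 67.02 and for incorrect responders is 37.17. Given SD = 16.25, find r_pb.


q = 1 - p = 0.63
rpb = ((M1 - M0) / SD) * sqrt(p * q)
rpb = ((67.02 - 37.17) / 16.25) * sqrt(0.37 * 0.63)
rpb = 0.8869

0.8869


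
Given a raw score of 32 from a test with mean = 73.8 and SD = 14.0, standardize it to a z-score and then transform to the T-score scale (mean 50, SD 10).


z = (X - mean) / SD = (32 - 73.8) / 14.0
z = -41.8 / 14.0
z = -2.9857
T-score = T = 50 + 10z
Carry z at full precision (z = -41.8 / 14.0) into the conversion:
T-score = 50 + 10 * (-41.8 / 14.0) = 50 + -418 / 14.0
T-score = 50 + -29.8571
T-score = 20.1429

20.1429


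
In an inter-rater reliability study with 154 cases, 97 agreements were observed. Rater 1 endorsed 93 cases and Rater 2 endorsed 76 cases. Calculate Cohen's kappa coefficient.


P_o = 97/154 = 0.62987
P_e = (93*76 + 61*78) / 23716 = 0.498651
kappa = (P_o - P_e) / (1 - P_e)
kappa = (0.62987 - 0.498651) / (1 - 0.498651)
kappa = 0.2617

0.2617


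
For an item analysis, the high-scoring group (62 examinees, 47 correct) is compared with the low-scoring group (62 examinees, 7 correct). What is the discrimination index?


p_upper = 47/62 = 0.7581
p_lower = 7/62 = 0.1129
D = 0.7581 - 0.1129 = 0.6452

0.6452


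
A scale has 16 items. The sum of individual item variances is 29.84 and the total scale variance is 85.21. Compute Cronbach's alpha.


alpha = (k/(k-1)) * (1 - sum(si^2)/s_total^2)
= (16/15) * (1 - 29.84/85.21)
alpha = 0.6931

0.6931


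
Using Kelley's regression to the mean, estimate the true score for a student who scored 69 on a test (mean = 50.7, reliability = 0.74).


T_est = rxx * X + (1 - rxx) * mean
T_est = 0.74 * 69 + 0.26 * 50.7
T_est = 51.06 + 13.182
T_est = 64.242

64.242


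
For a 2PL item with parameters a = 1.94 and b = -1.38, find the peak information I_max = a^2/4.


For 2PL, max info at theta = b = -1.38
I_max = a^2 / 4 = 1.94^2 / 4
= 3.7636 / 4
I_max = 0.9409

0.9409


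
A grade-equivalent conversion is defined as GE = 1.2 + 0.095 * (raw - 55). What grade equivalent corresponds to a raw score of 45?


raw - median = 45 - 55 = -10
slope * diff = 0.095 * -10 = -0.95
GE = 1.2 + -0.95
GE = 0.25

0.25


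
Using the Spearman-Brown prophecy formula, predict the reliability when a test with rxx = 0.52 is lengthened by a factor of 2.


r_new = (n * rxx) / (1 + (n-1) * rxx)
r_new = (2 * 0.52) / (1 + 1 * 0.52)
r_new = 1.04 / 1.52
r_new = 0.6842

0.6842


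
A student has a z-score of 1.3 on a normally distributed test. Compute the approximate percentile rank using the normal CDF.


CDF(z) = 0.5 * (1 + erf(z/sqrt(2)))
erf(0.9192) = 0.8064
CDF = 0.9032
Percentile rank = 0.9032 * 100 = 90.32

90.32


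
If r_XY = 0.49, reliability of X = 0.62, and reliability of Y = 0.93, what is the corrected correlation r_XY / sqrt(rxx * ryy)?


r_corrected = rxy / sqrt(rxx * ryy)
= 0.49 / sqrt(0.62 * 0.93)
= 0.49 / sqrt(0.5766)
= 0.49 / 0.759342
r_corrected = 0.6453

0.6453


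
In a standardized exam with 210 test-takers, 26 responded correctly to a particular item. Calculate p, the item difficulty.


Item difficulty p = number correct / total examinees
p = 26 / 210
p = 0.1238

0.1238


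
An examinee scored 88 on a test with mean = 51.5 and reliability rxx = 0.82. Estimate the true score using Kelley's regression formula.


T_est = rxx * X + (1 - rxx) * mean
T_est = 0.82 * 88 + 0.18 * 51.5
T_est = 72.16 + 9.27
T_est = 81.43

81.43


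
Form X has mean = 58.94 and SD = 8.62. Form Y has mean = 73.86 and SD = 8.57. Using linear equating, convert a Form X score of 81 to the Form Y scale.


slope = SD_Y / SD_X = 8.57 / 8.62 ~ 0.9942
intercept = mean_Y - slope * mean_X = 73.86 - (8.57 / 8.62) * 58.94 ~ 15.2619
Y = slope * X + intercept. To avoid rounding drift from the rounded slope/intercept, evaluate the equivalent form Y = mean_Y + SD_Y * (X - mean_X) / SD_X at full precision:
Y = 73.86 + 8.57 * (81 - 58.94) / 8.62
Y = 73.86 + 8.57 * 22.06 / 8.62
Y = 73.86 + 189.0542 / 8.62
Y = 73.86 + 21.932
Y = 95.792

95.792


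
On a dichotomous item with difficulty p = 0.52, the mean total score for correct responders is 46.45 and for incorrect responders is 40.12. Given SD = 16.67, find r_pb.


q = 1 - p = 0.48
rpb = ((M1 - M0) / SD) * sqrt(p * q)
rpb = ((46.45 - 40.12) / 16.67) * sqrt(0.52 * 0.48)
rpb = 0.1897

0.1897


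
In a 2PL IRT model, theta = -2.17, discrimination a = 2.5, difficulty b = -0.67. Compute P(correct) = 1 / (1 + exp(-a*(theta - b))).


a*(theta - b) = 2.5 * (-2.17 - -0.67) = -3.75
exp(--3.75) = 42.5211
P = 1 / (1 + 42.5211)
P = 0.023

0.023


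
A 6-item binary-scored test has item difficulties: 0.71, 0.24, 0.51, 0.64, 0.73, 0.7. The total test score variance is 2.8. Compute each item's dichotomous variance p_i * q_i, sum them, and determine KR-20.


For each item, compute p_i * q_i:
  Item 1: 0.71 * 0.29 = 0.2059
  Item 2: 0.24 * 0.76 = 0.1824
  Item 3: 0.51 * 0.49 = 0.2499
  Item 4: 0.64 * 0.36 = 0.2304
  Item 5: 0.73 * 0.27 = 0.1971
  Item 6: 0.7 * 0.3 = 0.21
Sum(p_i * q_i) = 0.2059 + 0.1824 + 0.2499 + 0.2304 + 0.1971 + 0.21 = 1.2757
KR-20 = (k/(k-1)) * (1 - Sum(p_i*q_i) / Var_total)
= (6/5) * (1 - 1.2757/2.8)
= 1.2 * 0.5444
KR-20 = 0.6533

0.6533


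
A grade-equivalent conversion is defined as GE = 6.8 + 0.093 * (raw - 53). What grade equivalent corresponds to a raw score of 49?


raw - median = 49 - 53 = -4
slope * diff = 0.093 * -4 = -0.372
GE = 6.8 + -0.372
GE = 6.428

6.428


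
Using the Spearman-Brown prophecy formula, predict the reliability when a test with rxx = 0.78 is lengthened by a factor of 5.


r_new = (n * rxx) / (1 + (n-1) * rxx)
r_new = (5 * 0.78) / (1 + 4 * 0.78)
r_new = 3.9 / 4.12
r_new = 0.9466

0.9466


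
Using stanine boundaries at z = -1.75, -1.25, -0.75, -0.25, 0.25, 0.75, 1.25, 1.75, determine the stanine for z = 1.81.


Stanine boundaries: [-1.75, -1.25, -0.75, -0.25, 0.25, 0.75, 1.25, 1.75]
z = 1.81
Check each boundary:
  z >= -1.75 -> could be stanine 2
  z >= -1.25 -> could be stanine 3
  z >= -0.75 -> could be stanine 4
  z >= -0.25 -> could be stanine 5
  z >= 0.25 -> could be stanine 6
  z >= 0.75 -> could be stanine 7
  z >= 1.25 -> could be stanine 8
  z >= 1.75 -> could be stanine 9
Highest qualifying boundary gives stanine = 9

9


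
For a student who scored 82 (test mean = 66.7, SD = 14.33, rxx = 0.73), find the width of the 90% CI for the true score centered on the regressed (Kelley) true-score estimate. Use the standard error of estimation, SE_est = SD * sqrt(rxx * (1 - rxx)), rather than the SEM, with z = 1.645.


True score estimate = 0.73*82 + 0.27*66.7 = 77.869
SE_est = SD * sqrt(rxx * (1 - rxx)) = 14.33 * sqrt(0.73 * 0.27) = 14.33 * sqrt(0.1971) = 6.361939
CI = T_est +/- z * SE_est, so width = 2 * z * SE_est = 2 * 1.645 * 6.361939
Width = 20.9308

20.9308


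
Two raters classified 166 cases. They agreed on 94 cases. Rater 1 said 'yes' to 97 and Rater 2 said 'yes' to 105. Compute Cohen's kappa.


P_o = 94/166 = 0.566265
P_e = (97*105 + 69*61) / 27556 = 0.522354
kappa = (P_o - P_e) / (1 - P_e)
kappa = (0.566265 - 0.522354) / (1 - 0.522354)
kappa = 0.0919

0.0919


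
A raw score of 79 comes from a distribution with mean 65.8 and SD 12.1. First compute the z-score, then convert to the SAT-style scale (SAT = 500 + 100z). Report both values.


z = (X - mean) / SD = (79 - 65.8) / 12.1
z = 13.2 / 12.1
z = 1.0909
SAT-scale = SAT = 500 + 100z
Carry z at full precision (z = 13.2 / 12.1) into the conversion:
SAT-scale = 500 + 100 * (13.2 / 12.1) = 500 + 1320 / 12.1
SAT-scale = 500 + 109.0909
SAT-scale = 609.0909

609.0909
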